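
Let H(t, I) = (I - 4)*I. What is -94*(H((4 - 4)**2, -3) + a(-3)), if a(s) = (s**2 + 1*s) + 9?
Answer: -3384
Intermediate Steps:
a(s) = 9 + s + s**2 (a(s) = (s**2 + s) + 9 = (s + s**2) + 9 = 9 + s + s**2)
H(t, I) = I*(-4 + I) (H(t, I) = (-4 + I)*I = I*(-4 + I))
-94*(H((4 - 4)**2, -3) + a(-3)) = -94*(-3*(-4 - 3) + (9 - 3 + (-3)**2)) = -94*(-3*(-7) + (9 - 3 + 9)) = -94*(21 + 15) = -94*36 = -3384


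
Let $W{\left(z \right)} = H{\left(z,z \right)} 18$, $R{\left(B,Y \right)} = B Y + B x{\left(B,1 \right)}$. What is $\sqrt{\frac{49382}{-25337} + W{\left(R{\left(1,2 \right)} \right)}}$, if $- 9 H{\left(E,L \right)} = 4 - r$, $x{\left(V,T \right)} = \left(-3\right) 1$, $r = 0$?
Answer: $\frac{i \sqrt{6386900286}}{25337} \approx 3.1542 i$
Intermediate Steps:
$x{\left(V,T \right)} = -3$
$H{\left(E,L \right)} = - \frac{4}{9}$ ($H{\left(E,L \right)} = - \frac{4 - 0}{9} = - \frac{4 + 0}{9} = \left(- \frac{1}{9}\right) 4 = - \frac{4}{9}$)
$R{\left(B,Y \right)} = - 3 B + B Y$ ($R{\left(B,Y \right)} = B Y + B \left(-3\right) = B Y - 3 B = - 3 B + B Y$)
$W{\left(z \right)} = -8$ ($W{\left(z \right)} = \left(- \frac{4}{9}\right) 18 = -8$)
$\sqrt{\frac{49382}{-25337} + W{\left(R{\left(1,2 \right)} \right)}} = \sqrt{\frac{49382}{-25337} - 8} = \sqrt{49382 \left(- \frac{1}{25337}\right) - 8} = \sqrt{- \frac{49382}{25337} - 8} = \sqrt{- \frac{252078}{25337}} = \frac{i \sqrt{6386900286}}{25337}$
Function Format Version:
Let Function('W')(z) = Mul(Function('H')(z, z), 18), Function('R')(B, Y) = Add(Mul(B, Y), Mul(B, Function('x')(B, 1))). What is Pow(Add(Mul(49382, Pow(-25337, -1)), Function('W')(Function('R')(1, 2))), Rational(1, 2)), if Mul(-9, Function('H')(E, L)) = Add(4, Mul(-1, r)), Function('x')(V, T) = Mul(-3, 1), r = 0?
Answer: Mul(Rational(1, 25337), I, Pow(6386900286, Rational(1, 2))) ≈ Mul(3.1542, I)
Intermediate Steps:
Function('x')(V, T) = -3
Function('H')(E, L) = Rational(-4, 9) (Function('H')(E, L) = Mul(Rational(-1, 9), Add(4, Mul(-1, 0))) = Mul(Rational(-1, 9), Add(4, 0)) = Mul(Rational(-1, 9), 4) = Rational(-4, 9))
Function('R')(B, Y) = Add(Mul(-3, B), Mul(B, Y)) (Function('R')(B, Y) = Add(Mul(B, Y), Mul(B, -3)) = Add(Mul(B, Y), Mul(-3, B)) = Add(Mul(-3, B), Mul(B, Y)))
Function('W')(z) = -8 (Function('W')(z) = Mul(Rational(-4, 9), 18) = -8)
Pow(Add(Mul(49382, Pow(-25337, -1)), Function('W')(Function('R')(1, 2))), Rational(1, 2)) = Pow(Add(Mul(49382, Pow(-25337, -1)), -8), Rational(1, 2)) = Pow(Add(Mul(49382, Rational(-1, 25337)), -8), Rational(1, 2)) = Pow(Add(Rational(-49382, 25337), -8), Rational(1, 2)) = Pow(Rational(-252078, 25337), Rational(1, 2)) = Mul(Rational(1, 25337), I, Pow(6386900286, Rational(1, 2)))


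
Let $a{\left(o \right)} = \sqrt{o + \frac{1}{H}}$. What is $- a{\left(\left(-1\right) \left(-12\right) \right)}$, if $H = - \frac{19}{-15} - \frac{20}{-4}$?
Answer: $- \frac{3 \sqrt{11938}}{94} \approx -3.4871$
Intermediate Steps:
$H = \frac{94}{15}$ ($H = \left(-19\right) \left(- \frac{1}{15}\right) - -5 = \frac{19}{15} + 5 = \frac{94}{15} \approx 6.2667$)
$a{\left(o \right)} = \sqrt{\frac{15}{94} + o}$ ($a{\left(o \right)} = \sqrt{o + \frac{1}{\frac{94}{15}}} = \sqrt{o + \frac{15}{94}} = \sqrt{\frac{15}{94} + o}$)
$- a{\left(\left(-1\right) \left(-12\right) \right)} = - \frac{\sqrt{1410 + 8836 \left(\left(-1\right) \left(-12\right)\right)}}{94} = - \frac{\sqrt{1410 + 8836 \cdot 12}}{94} = - \frac{\sqrt{1410 + 106032}}{94} = - \frac{\sqrt{107442}}{94} = - \frac{3 \sqrt{11938}}{94}$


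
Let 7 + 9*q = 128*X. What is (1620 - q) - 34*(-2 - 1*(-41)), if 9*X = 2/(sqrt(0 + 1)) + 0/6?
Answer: 23621/81 ≈ 291.62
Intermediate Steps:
X = 2/9 (X = (2/(sqrt(0 + 1)) + 0/6)/9 = (2/(sqrt(1)) + 0*(1/6))/9 = (2/1 + 0)/9 = (2*1 + 0)/9 = (2 + 0)/9 = (1/9)*2 = 2/9 ≈ 0.22222)
q = 193/81 (q = -7/9 + (128*(2/9))/9 = -7/9 + (1/9)*(256/9) = -7/9 + 256/81 = 193/81 ≈ 2.3827)
(1620 - q) - 34*(-2 - 1*(-41)) = (1620 - 1*193/81) - 34*(-2 - 1*(-41)) = (1620 - 193/81) - 34*(-2 + 41) = 131027/81 - 34*39 = 131027/81 - 1326 = 23621/81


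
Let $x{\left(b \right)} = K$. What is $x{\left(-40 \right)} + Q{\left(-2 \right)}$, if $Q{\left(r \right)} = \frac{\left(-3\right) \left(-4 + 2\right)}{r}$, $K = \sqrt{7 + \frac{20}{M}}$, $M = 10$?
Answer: $0$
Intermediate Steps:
$K = 3$ ($K = \sqrt{7 + \frac{20}{10}} = \sqrt{7 + 20 \cdot \frac{1}{10}} = \sqrt{7 + 2} = \sqrt{9} = 3$)
$x{\left(b \right)} = 3$
$Q{\left(r \right)} = \frac{6}{r}$ ($Q{\left(r \right)} = \frac{\left(-3\right) \left(-2\right)}{r} = \frac{6}{r}$)
$x{\left(-40 \right)} + Q{\left(-2 \right)} = 3 + \frac{6}{-2} = 3 + 6 \left(- \frac{1}{2}\right) = 3 - 3 = 0$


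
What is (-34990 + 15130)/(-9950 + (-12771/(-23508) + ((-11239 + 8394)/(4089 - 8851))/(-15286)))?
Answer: 78667332791380/39410736525009 ≈ 1.9961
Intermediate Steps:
(-34990 + 15130)/(-9950 + (-12771/(-23508) + ((-11239 + 8394)/(4089 - 8851))/(-15286))) = -19860/(-9950 + (-12771*(-1/23508) - 2845/(-4762)*(-1/15286))) = -19860/(-9950 + (1419/2612 - 2845*(-1/4762)*(-1/15286))) = -19860/(-9950 + (1419/2612 + (2845/4762)*(-1/15286))) = -19860/(-9950 + (1419/2612 - 2845/72791932)) = -19860/(-9950 + 6455270023/11883282899) = -19860/(-118232209575027/11883282899) = -19860*(-11883282899/118232209575027) = 78667332791380/39410736525009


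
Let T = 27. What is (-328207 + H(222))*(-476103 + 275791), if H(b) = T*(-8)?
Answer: 65787067976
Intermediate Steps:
H(b) = -216 (H(b) = 27*(-8) = -216)
(-328207 + H(222))*(-476103 + 275791) = (-328207 - 216)*(-476103 + 275791) = -328423*(-200312) = 65787067976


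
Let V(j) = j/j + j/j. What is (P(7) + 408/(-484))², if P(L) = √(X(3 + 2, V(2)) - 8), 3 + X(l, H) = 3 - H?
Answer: (102 - 121*I*√10)²/14641 ≈ -9.2894 - 5.3314*I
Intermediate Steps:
V(j) = 2 (V(j) = 1 + 1 = 2)
X(l, H) = -H (X(l, H) = -3 + (3 - H) = -H)
P(L) = I*√10 (P(L) = √(-1*2 - 8) = √(-2 - 8) = √(-10) = I*√10)
(P(7) + 408/(-484))² = (I*√10 + 408/(-484))² = (I*√10 + 408*(-1/484))² = (I*√10 - 102/121)² = (-102/121 + I*√10)²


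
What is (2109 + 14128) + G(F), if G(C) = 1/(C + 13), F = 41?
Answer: 876799/54 ≈ 16237.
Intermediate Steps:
G(C) = 1/(13 + C)
(2109 + 14128) + G(F) = (2109 + 14128) + 1/(13 + 41) = 16237 + 1/54 = 876799/54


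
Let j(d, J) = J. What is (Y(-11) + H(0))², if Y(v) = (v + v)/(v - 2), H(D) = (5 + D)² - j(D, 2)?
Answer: 103041/169 ≈ 609.71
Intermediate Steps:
H(D) = -2 + (5 + D)² (H(D) = (5 + D)² - 1*2 = (5 + D)² - 2 = -2 + (5 + D)²)
Y(v) = 2*v/(-2 + v) (Y(v) = (2*v)/(-2 + v) = 2*v/(-2 + v))
(Y(-11) + H(0))² = (2*(-11)/(-2 - 11) + (-2 + (5 + 0)²))² = (2*(-11)/(-13) + (-2 + 5²))² = (2*(-11)*(-1/13) + (-2 + 25))² = (22/13 + 23)² = (321/13)² = 103041/169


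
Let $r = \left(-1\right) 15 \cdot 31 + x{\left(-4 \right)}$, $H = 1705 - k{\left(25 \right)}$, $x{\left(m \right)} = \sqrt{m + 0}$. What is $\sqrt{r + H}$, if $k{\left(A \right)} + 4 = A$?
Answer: $\sqrt{1219 + 2 i} \approx 34.914 + 0.0286 i$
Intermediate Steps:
$k{\left(A \right)} = -4 + A$
$x{\left(m \right)} = \sqrt{m}$
$H = 1684$ ($H = 1705 - \left(-4 + 25\right) = 1705 - 21 = 1684$)
$r = -465 + 2 i$ ($r = \left(-1\right) 15 \cdot 31 + \sqrt{-4} = \left(-15\right) 31 + 2 i = -465 + 2 i \approx -465.0 + 2.0 i$)
$\sqrt{r + H} = \sqrt{\left(-465 + 2 i\right) + 1684} = \sqrt{1219 + 2 i}$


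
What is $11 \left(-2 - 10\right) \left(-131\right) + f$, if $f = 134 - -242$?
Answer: $17668$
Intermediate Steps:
$f = 376$ ($f = 134 + 242 = 376$)
$11 \left(-2 - 10\right) \left(-131\right) + f = 11 \left(-2 - 10\right) \left(-131\right) + 376 = 11 \left(-12\right) \left(-131\right) + 376 = \left(-132\right) \left(-131\right) + 376 = 17292 + 376 = 17668$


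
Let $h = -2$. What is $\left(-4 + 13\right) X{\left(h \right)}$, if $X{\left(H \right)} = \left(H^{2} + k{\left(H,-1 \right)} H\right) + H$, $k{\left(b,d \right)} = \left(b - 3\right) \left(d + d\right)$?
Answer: $-162$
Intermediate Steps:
$k{\left(b,d \right)} = 2 d \left(-3 + b\right)$ ($k{\left(b,d \right)} = \left(-3 + b\right) 2 d = 2 d \left(-3 + b\right)$)
$X{\left(H \right)} = H + H^{2} + H \left(6 - 2 H\right)$ ($X{\left(H \right)} = \left(H^{2} + 2 \left(-1\right) \left(-3 + H\right) H\right) + H = \left(H^{2} + \left(6 - 2 H\right) H\right) + H = \left(H^{2} + H \left(6 - 2 H\right)\right) + H = H + H^{2} + H \left(6 - 2 H\right)$)
$\left(-4 + 13\right) X{\left(h \right)} = \left(-4 + 13\right) \left(- 2 \left(7 - -2\right)\right) = 9 \left(- 2 \left(7 + 2\right)\right) = 9 \left(\left(-2\right) 9\right) = 9 \left(-18\right) = -162$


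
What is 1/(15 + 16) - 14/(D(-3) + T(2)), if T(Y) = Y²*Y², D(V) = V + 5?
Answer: -208/279 ≈ -0.74552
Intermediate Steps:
D(V) = 5 + V
T(Y) = Y⁴
1/(15 + 16) - 14/(D(-3) + T(2)) = 1/(15 + 16) - 14/((5 - 3) + 2⁴) = 1/31 - 14/(2 + 16) = 1/31 - 14/18 = 1/31 - 14*1/18 = 1/31 - 7/9 = -208/279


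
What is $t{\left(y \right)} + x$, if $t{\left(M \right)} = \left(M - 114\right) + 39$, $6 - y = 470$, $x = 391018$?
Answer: $390479$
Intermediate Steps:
$y = -464$ ($y = 6 - 470 = -464$)
$t{\left(M \right)} = -75 + M$ ($t{\left(M \right)} = \left(-114 + M\right) + 39 = -75 + M$)
$t{\left(y \right)} + x = \left(-75 - 464\right) + 391018 = -539 + 391018 = 390479$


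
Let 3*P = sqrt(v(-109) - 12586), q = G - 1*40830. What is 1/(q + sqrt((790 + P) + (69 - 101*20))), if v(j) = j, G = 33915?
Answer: 3/(-20745 + sqrt(3)*sqrt(-3483 + I*sqrt(12695))) ≈ -0.00014462 - 7.1277e-7*I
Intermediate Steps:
q = -6915 (q = 33915 - 1*40830 = 33915 - 40830 = -6915)
P = I*sqrt(12695)/3 (P = sqrt(-109 - 12586)/3 = sqrt(-12695)/3 = (I*sqrt(12695))/3 = I*sqrt(12695)/3 ≈ 37.557*I)
1/(q + sqrt((790 + P) + (69 - 101*20))) = 1/(-6915 + sqrt((790 + I*sqrt(12695)/3) + (69 - 101*20))) = 1/(-6915 + sqrt((790 + I*sqrt(12695)/3) + (69 - 2020))) = 1/(-6915 + sqrt((790 + I*sqrt(12695)/3) - 1951)) = 1/(-6915 + sqrt(-1161 + I*sqrt(12695)/3))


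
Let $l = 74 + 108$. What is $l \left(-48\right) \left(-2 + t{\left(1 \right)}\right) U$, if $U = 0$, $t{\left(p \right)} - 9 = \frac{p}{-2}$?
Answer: $0$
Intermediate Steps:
$t{\left(p \right)} = 9 - \frac{p}{2}$ ($t{\left(p \right)} = 9 + \frac{p}{-2} = 9 + p \left(- \frac{1}{2}\right) = 9 - \frac{p}{2}$)
$l = 182$
$l \left(-48\right) \left(-2 + t{\left(1 \right)}\right) U = 182 \left(-48\right) \left(-2 + \left(9 - \frac{1}{2}\right)\right) 0 = - 8736 \left(-2 + \left(9 - \frac{1}{2}\right)\right) 0 = - 8736 \left(-2 + \frac{17}{2}\right) 0 = - 8736 \cdot \frac{13}{2} \cdot 0 = \left(-8736\right) 0 = 0$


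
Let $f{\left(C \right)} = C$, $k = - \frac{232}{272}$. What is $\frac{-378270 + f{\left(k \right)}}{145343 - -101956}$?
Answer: $- \frac{12861209}{8408166} \approx -1.5296$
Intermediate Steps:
$k = - \frac{29}{34}$ ($k = \left(-232\right) \frac{1}{272} = - \frac{29}{34} \approx -0.85294$)
$\frac{-378270 + f{\left(k \right)}}{145343 - -101956} = \frac{-378270 - \frac{29}{34}}{145343 - -101956} = - \frac{12861209}{34 \left(145343 + 101956\right)} = - \frac{12861209}{34 \cdot 247299} = \left(- \frac{12861209}{34}\right) \frac{1}{247299} = - \frac{12861209}{8408166}$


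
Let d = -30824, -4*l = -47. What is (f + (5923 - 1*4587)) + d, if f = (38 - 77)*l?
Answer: -119785/4 ≈ -29946.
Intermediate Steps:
l = 47/4 (l = -1/4*(-47) = 47/4 ≈ 11.750)
f = -1833/4 (f = (38 - 77)*(47/4) = -39*47/4 = -1833/4 ≈ -458.25)
(f + (5923 - 1*4587)) + d = (-1833/4 + (5923 - 1*4587)) - 30824 = (-1833/4 + (5923 - 4587)) - 30824 = (-1833/4 + 1336) - 30824 = 3511/4 - 30824 = -119785/4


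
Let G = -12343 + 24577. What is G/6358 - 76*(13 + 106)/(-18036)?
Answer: 34769272/14334111 ≈ 2.4256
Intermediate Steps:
G = 12234
G/6358 - 76*(13 + 106)/(-18036) = 12234/6358 - 76*(13 + 106)/(-18036) = 12234*(1/6358) - 76*119*(-1/18036) = 6117/3179 - 9044*(-1/18036) = 6117/3179 + 2261/4509 = 34769272/14334111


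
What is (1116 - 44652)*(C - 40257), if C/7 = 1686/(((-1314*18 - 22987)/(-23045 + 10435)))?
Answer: 75261684658608/46639 ≈ 1.6137e+9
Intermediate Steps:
C = 148823220/46639 (C = 7*(1686/(((-1314*18 - 22987)/(-23045 + 10435)))) = 7*(1686/(((-23652 - 22987)/(-12610)))) = 7*(1686/((-46639*(-1/12610)))) = 7*(1686/(46639/12610)) = 7*(1686*(12610/46639)) = 7*(21260460/46639) = 148823220/46639 ≈ 3191.0)
(1116 - 44652)*(C - 40257) = (1116 - 44652)*(148823220/46639 - 40257) = -43536*(-1728723003/46639) = 75261684658608/46639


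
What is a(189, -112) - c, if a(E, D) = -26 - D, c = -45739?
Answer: 45825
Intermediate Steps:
a(189, -112) - c = (-26 - 1*(-112)) - 1*(-45739) = (-26 + 112) + 45739 = 86 + 45739 = 45825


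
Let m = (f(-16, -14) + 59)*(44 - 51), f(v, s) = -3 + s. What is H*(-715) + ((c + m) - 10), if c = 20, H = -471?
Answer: 336481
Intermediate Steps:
m = -294 (m = ((-3 - 14) + 59)*(44 - 51) = (-17 + 59)*(-7) = 42*(-7) = -294)
H*(-715) + ((c + m) - 10) = -471*(-715) + ((20 - 294) - 10) = 336765 + (-274 - 10) = 336765 - 284 = 336481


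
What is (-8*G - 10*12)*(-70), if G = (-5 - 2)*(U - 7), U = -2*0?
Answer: 35840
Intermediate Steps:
U = 0
G = 49 (G = (-5 - 2)*(0 - 7) = -7*(-7) = 49)
(-8*G - 10*12)*(-70) = (-8*49 - 10*12)*(-70) = (-392 - 120)*(-70) = -512*(-70) = 35840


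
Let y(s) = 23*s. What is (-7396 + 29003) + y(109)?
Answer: 24114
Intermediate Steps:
(-7396 + 29003) + y(109) = (-7396 + 29003) + 23*109 = 21607 + 2507 = 24114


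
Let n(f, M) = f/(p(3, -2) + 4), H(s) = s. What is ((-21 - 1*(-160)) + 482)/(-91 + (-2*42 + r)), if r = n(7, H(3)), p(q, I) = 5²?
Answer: -18009/5068 ≈ -3.5535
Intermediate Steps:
p(q, I) = 25
n(f, M) = f/29 (n(f, M) = f/(25 + 4) = f/29)
r = 7/29 (r = (1/29)*7 = 7/29 ≈ 0.24138)
((-21 - 1*(-160)) + 482)/(-91 + (-2*42 + r)) = ((-21 - 1*(-160)) + 482)/(-91 + (-2*42 + 7/29)) = ((-21 + 160) + 482)/(-91 + (-84 + 7/29)) = (139 + 482)/(-91 - 2429/29) = 621/(-5068/29) = 621*(-29/5068) = -18009/5068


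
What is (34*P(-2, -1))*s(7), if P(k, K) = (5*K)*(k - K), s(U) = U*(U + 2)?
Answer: 10710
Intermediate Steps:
s(U) = U*(2 + U)
P(k, K) = 5*K*(k - K)
(34*P(-2, -1))*s(7) = (34*(5*(-1)*(-2 - 1*(-1))))*(7*(2 + 7)) = (34*(5*(-1)*(-2 + 1)))*(7*9) = (34*(5*(-1)*(-1)))*63 = (34*5)*63 = 170*63 = 10710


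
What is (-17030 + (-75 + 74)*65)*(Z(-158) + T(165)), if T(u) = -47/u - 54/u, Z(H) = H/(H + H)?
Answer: 126503/66 ≈ 1916.7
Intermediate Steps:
Z(H) = ½ (Z(H) = H/((2*H)) = H*(1/(2*H)) = ½)
T(u) = -101/u
(-17030 + (-75 + 74)*65)*(Z(-158) + T(165)) = (-17030 + (-75 + 74)*65)*(½ - 101/165) = (-17030 - 1*65)*(½ - 101*1/165) = (-17030 - 65)*(½ - 101/165) = -17095*(-37/330) = 126503/66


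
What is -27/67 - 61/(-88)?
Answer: 1711/5896 ≈ 0.29020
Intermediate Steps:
-27/67 - 61/(-88) = -27*1/67 - 61*(-1/88) = -27/67 + 61/88 = 1711/5896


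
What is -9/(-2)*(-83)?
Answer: -747/2 ≈ -373.50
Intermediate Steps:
-9/(-2)*(-83) = -9*(-1/2)*(-83) = (9/2)*(-83) = -747/2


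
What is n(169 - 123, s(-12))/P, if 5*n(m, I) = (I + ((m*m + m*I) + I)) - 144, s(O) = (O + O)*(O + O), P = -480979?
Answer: -5924/480979 ≈ -0.012317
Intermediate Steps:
s(O) = 4*O² (s(O) = (2*O)*(2*O) = 4*O²)
n(m, I) = -144/5 + m²/5 + 2*I/5 + I*m/5 (n(m, I) = ((I + ((m*m + m*I) + I)) - 144)/5 = ((I + ((m² + I*m) + I)) - 144)/5 = ((I + (I + m² + I*m)) - 144)/5 = ((m² + 2*I + I*m) - 144)/5 = (-144 + m² + 2*I + I*m)/5 = -144/5 + m²/5 + 2*I/5 + I*m/5)
n(169 - 123, s(-12))/P = (-144/5 + (169 - 123)²/5 + 2*(4*(-12)²)/5 + (4*(-12)²)*(169 - 123)/5)/(-480979) = (-144/5 + (⅕)*46² + 2*(4*144)/5 + (⅕)*(4*144)*46)*(-1/480979) = (-144/5 + (⅕)*2116 + (⅖)*576 + (⅕)*576*46)*(-1/480979) = (-144/5 + 2116/5 + 1152/5 + 26496/5)*(-1/480979) = 5924*(-1/480979) = -5924/480979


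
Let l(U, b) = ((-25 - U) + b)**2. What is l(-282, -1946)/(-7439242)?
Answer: -2852721/7439242 ≈ -0.38347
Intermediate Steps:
l(U, b) = (-25 + b - U)**2
l(-282, -1946)/(-7439242) = (25 - 282 - 1*(-1946))**2/(-7439242) = (25 - 282 + 1946)**2*(-1/7439242) = 1689**2*(-1/7439242) = 2852721*(-1/7439242) = -2852721/7439242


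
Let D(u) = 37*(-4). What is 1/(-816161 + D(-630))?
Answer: -1/816309 ≈ -1.2250e-6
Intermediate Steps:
D(u) = -148
1/(-816161 + D(-630)) = 1/(-816161 - 148) = 1/(-816309) = -1/816309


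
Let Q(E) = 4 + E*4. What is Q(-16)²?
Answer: 3600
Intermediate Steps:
Q(E) = 4 + 4*E
Q(-16)² = (4 + 4*(-16))² = (4 - 64)² = (-60)² = 3600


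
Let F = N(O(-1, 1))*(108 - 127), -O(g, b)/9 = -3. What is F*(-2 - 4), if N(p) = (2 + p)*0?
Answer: 0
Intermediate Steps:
O(g, b) = 27 (O(g, b) = -9*(-3) = 27)
N(p) = 0
F = 0 (F = 0*(108 - 127) = 0*(-19) = 0)
F*(-2 - 4) = 0*(-2 - 4) = 0*(-6) = 0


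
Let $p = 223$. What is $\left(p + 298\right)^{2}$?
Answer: $271441$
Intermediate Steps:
$\left(p + 298\right)^{2} = \left(223 + 298\right)^{2} = 521^{2} = 271441$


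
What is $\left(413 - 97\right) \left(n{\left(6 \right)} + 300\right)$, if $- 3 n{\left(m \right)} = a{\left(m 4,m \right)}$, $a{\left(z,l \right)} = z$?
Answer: $92272$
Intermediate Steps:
$n{\left(m \right)} = - \frac{4 m}{3}$ ($n{\left(m \right)} = - \frac{m 4}{3} = - \frac{4 m}{3}$)
$\left(413 - 97\right) \left(n{\left(6 \right)} + 300\right) = \left(413 - 97\right) \left(\left(- \frac{4}{3}\right) 6 + 300\right) = 316 \left(-8 + 300\right) = 316 \cdot 292 = 92272$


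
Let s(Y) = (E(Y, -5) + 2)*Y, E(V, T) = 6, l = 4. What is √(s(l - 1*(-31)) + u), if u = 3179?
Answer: √3459 ≈ 58.813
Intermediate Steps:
s(Y) = 8*Y (s(Y) = (6 + 2)*Y = 8*Y)
√(s(l - 1*(-31)) + u) = √(8*(4 - 1*(-31)) + 3179) = √(8*(4 + 31) + 3179) = √(8*35 + 3179) = √(280 + 3179) = √3459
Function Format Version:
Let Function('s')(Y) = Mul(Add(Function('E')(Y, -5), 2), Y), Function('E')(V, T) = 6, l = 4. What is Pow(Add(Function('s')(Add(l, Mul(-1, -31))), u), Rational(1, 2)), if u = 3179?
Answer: Pow(3459, Rational(1, 2)) ≈ 58.813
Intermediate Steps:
Function('s')(Y) = Mul(8, Y) (Function('s')(Y) = Mul(Add(6, 2), Y) = Mul(8, Y))
Pow(Add(Function('s')(Add(l, Mul(-1, -31))), u), Rational(1, 2)) = Pow(Add(Mul(8, Add(4, Mul(-1, -31))), 3179), Rational(1, 2)) = Pow(Add(Mul(8, Add(4, 31)), 3179), Rational(1, 2)) = Pow(Add(Mul(8, 35), 3179), Rational(1, 2)) = Pow(Add(280, 3179), Rational(1, 2)) = Pow(3459, Rational(1, 2))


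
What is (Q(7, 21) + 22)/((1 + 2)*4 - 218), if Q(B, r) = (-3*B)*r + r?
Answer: 199/103 ≈ 1.9320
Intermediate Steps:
Q(B, r) = r - 3*B*r (Q(B, r) = -3*B*r + r = r - 3*B*r)
(Q(7, 21) + 22)/((1 + 2)*4 - 218) = (21*(1 - 3*7) + 22)/((1 + 2)*4 - 218) = (21*(1 - 21) + 22)/(3*4 - 218) = (21*(-20) + 22)/(12 - 218) = (-420 + 22)/(-206) = -398*(-1/206) = 199/103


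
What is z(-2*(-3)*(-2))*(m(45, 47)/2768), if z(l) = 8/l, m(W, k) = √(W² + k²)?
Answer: -√4234/4152 ≈ -0.015672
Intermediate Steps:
z(-2*(-3)*(-2))*(m(45, 47)/2768) = (8/((-2*(-3)*(-2))))*(√(45² + 47²)/2768) = (8/((6*(-2))))*(√(2025 + 2209)*(1/2768)) = (8/(-12))*(√4234*(1/2768)) = (8*(-1/12))*(√4234/2768) = -√4234/4152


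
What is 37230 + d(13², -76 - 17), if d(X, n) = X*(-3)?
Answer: 36723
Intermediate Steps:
d(X, n) = -3*X
37230 + d(13², -76 - 17) = 37230 - 3*13² = 37230 - 3*169 = 37230 - 507 = 36723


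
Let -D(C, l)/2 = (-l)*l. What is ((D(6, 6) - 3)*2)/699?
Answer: 46/233 ≈ 0.19742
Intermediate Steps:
D(C, l) = 2*l**2 (D(C, l) = -2*(-l)*l = -(-2)*l**2 = 2*l**2)
((D(6, 6) - 3)*2)/699 = ((2*6**2 - 3)*2)/699 = ((2*36 - 3)*2)/699 = ((72 - 3)*2)/699 = (69*2)/699 = (1/699)*138 = 46/233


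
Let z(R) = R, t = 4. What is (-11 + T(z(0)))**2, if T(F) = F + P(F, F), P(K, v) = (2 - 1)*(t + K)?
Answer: 49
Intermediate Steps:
P(K, v) = 4 + K (P(K, v) = (2 - 1)*(4 + K) = 1*(4 + K) = 4 + K)
T(F) = 4 + 2*F (T(F) = F + (4 + F) = 4 + 2*F)
(-11 + T(z(0)))**2 = (-11 + (4 + 2*0))**2 = (-11 + (4 + 0))**2 = (-11 + 4)**2 = (-7)**2 = 49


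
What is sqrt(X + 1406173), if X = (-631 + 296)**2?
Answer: sqrt(1518398) ≈ 1232.2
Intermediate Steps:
X = 112225 (X = (-335)**2 = 112225)
sqrt(X + 1406173) = sqrt(112225 + 1406173) = sqrt(1518398)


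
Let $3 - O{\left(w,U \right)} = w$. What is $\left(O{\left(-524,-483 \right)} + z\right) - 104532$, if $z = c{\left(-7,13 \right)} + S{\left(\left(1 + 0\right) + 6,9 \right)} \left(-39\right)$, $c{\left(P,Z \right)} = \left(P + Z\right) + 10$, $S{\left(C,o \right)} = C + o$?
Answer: $-104613$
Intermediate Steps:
$O{\left(w,U \right)} = 3 - w$
$c{\left(P,Z \right)} = 10 + P + Z$
$z = -608$ ($z = \left(10 - 7 + 13\right) + \left(\left(\left(1 + 0\right) + 6\right) + 9\right) \left(-39\right) = 16 + \left(\left(1 + 6\right) + 9\right) \left(-39\right) = 16 + \left(7 + 9\right) \left(-39\right) = 16 + 16 \left(-39\right) = 16 - 624 = -608$)
$\left(O{\left(-524,-483 \right)} + z\right) - 104532 = \left(\left(3 - -524\right) - 608\right) - 104532 = \left(\left(3 + 524\right) - 608\right) - 104532 = \left(527 - 608\right) - 104532 = -81 - 104532 = -104613$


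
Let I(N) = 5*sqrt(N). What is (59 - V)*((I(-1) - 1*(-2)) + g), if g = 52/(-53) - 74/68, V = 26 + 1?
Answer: -2000/901 + 160*I ≈ -2.2198 + 160.0*I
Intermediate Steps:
V = 27
g = -3729/1802 (g = 52*(-1/53) - 74*1/68 = -52/53 - 37/34 = -3729/1802 ≈ -2.0694)
(59 - V)*((I(-1) - 1*(-2)) + g) = (59 - 1*27)*((5*sqrt(-1) - 1*(-2)) - 3729/1802) = (59 - 27)*((5*I + 2) - 3729/1802) = 32*((2 + 5*I) - 3729/1802) = 32*(-125/1802 + 5*I) = -2000/901 + 160*I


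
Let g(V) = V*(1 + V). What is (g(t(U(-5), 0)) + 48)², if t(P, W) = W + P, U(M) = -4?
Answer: 3600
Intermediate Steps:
t(P, W) = P + W
(g(t(U(-5), 0)) + 48)² = ((-4 + 0)*(1 + (-4 + 0)) + 48)² = (-4*(1 - 4) + 48)² = (-4*(-3) + 48)² = (12 + 48)² = 60² = 3600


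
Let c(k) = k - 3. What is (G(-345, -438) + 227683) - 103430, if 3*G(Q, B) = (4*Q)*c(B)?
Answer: 327113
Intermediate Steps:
c(k) = -3 + k
G(Q, B) = 4*Q*(-3 + B)/3 (G(Q, B) = ((4*Q)*(-3 + B))/3 = (4*Q*(-3 + B))/3 = 4*Q*(-3 + B)/3)
(G(-345, -438) + 227683) - 103430 = ((4/3)*(-345)*(-3 - 438) + 227683) - 103430 = ((4/3)*(-345)*(-441) + 227683) - 103430 = (202860 + 227683) - 103430 = 430543 - 103430 = 327113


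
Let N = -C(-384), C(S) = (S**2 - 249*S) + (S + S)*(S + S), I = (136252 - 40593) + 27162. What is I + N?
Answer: -710075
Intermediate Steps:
I = 122821 (I = 95659 + 27162 = 122821)
C(S) = -249*S + 5*S**2 (C(S) = (S**2 - 249*S) + (2*S)*(2*S) = (S**2 - 249*S) + 4*S**2 = -249*S + 5*S**2)
N = -832896 (N = -(-384)*(-249 + 5*(-384)) = -(-384)*(-249 - 1920) = -(-384)*(-2169) = -1*832896 = -832896)
I + N = 122821 - 832896 = -710075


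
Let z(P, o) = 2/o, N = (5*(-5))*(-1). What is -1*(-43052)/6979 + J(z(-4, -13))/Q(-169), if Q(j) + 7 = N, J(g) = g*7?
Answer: 4988231/816543 ≈ 6.1090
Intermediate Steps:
N = 25 (N = -25*(-1) = 25)
J(g) = 7*g
Q(j) = 18 (Q(j) = -7 + 25 = 18)
-1*(-43052)/6979 + J(z(-4, -13))/Q(-169) = -1*(-43052)/6979 + (7*(2/(-13)))/18 = 43052*(1/6979) + (7*(2*(-1/13)))*(1/18) = 43052/6979 + (7*(-2/13))*(1/18) = 43052/6979 - 14/13*1/18 = 43052/6979 - 7/117 = 4988231/816543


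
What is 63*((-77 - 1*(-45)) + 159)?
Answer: 8001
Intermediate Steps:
63*((-77 - 1*(-45)) + 159) = 63*((-77 + 45) + 159) = 63*(-32 + 159) = 63*127 = 8001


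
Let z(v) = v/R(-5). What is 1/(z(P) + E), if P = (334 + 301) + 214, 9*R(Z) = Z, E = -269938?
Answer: -5/1357331 ≈ -3.6837e-6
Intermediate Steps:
R(Z) = Z/9
P = 849 (P = 635 + 214 = 849)
z(v) = -9*v/5 (z(v) = v/(((1/9)*(-5))) = v/(-5/9) = v*(-9/5) = -9*v/5)
1/(z(P) + E) = 1/(-9/5*849 - 269938) = 1/(-7641/5 - 269938) = 1/(-1357331/5) = -5/1357331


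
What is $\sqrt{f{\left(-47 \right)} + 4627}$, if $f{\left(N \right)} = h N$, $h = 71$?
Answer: $\sqrt{1290} \approx 35.917$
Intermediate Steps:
$f{\left(N \right)} = 71 N$
$\sqrt{f{\left(-47 \right)} + 4627} = \sqrt{71 \left(-47\right) + 4627} = \sqrt{-3337 + 4627} = \sqrt{1290}$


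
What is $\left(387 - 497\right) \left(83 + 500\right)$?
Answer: $-64130$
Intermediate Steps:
$\left(387 - 497\right) \left(83 + 500\right) = \left(-110\right) 583 = -64130$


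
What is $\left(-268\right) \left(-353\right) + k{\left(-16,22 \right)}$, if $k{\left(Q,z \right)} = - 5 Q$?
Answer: $94684$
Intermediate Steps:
$\left(-268\right) \left(-353\right) + k{\left(-16,22 \right)} = \left(-268\right) \left(-353\right) - -80 = 94604 + 80 = 94684$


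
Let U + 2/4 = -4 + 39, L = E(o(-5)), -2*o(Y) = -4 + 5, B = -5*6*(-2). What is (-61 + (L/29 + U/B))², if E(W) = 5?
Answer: 4885031449/1345600 ≈ 3630.4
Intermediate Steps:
B = 60 (B = -30*(-2) = 60)
o(Y) = -½ (o(Y) = -(-4 + 5)/2 = -½*1 = -½)
L = 5
U = 69/2 (U = -½ + (-4 + 39) = -½ + 35 = 69/2 ≈ 34.500)
(-61 + (L/29 + U/B))² = (-61 + (5/29 + (69/2)/60))² = (-61 + (5*(1/29) + (69/2)*(1/60)))² = (-61 + (5/29 + 23/40))² = (-61 + 867/1160)² = (-69893/1160)² = 4885031449/1345600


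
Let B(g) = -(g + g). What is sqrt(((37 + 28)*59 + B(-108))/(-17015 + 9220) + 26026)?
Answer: sqrt(1581360885105)/7795 ≈ 161.32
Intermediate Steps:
B(g) = -2*g
sqrt(((37 + 28)*59 + B(-108))/(-17015 + 9220) + 26026) = sqrt(((37 + 28)*59 - 2*(-108))/(-17015 + 9220) + 26026) = sqrt((65*59 + 216)/(-7795) + 26026) = sqrt((3835 + 216)*(-1/7795) + 26026) = sqrt(4051*(-1/7795) + 26026) = sqrt(-4051/7795 + 26026) = sqrt(202868619/7795) = sqrt(1581360885105)/7795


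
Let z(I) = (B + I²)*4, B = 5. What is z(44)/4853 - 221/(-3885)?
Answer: 31235653/18853905 ≈ 1.6567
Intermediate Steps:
z(I) = 20 + 4*I² (z(I) = (5 + I²)*4 = 20 + 4*I²)
z(44)/4853 - 221/(-3885) = (20 + 4*44²)/4853 - 221/(-3885) = (20 + 4*1936)*(1/4853) - 221*(-1/3885) = (20 + 7744)*(1/4853) + 221/3885 = 7764*(1/4853) + 221/3885 = 7764/4853 + 221/3885 = 31235653/18853905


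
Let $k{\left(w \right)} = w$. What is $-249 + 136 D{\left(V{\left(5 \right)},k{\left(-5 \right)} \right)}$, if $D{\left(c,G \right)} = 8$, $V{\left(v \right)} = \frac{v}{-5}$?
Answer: $839$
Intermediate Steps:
$V{\left(v \right)} = - \frac{v}{5}$ ($V{\left(v \right)} = v \left(- \frac{1}{5}\right) = - \frac{v}{5}$)
$-249 + 136 D{\left(V{\left(5 \right)},k{\left(-5 \right)} \right)} = -249 + 136 \cdot 8 = -249 + 1088 = 839$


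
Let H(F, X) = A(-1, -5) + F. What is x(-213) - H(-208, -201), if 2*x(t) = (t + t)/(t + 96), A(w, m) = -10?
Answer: 8573/39 ≈ 219.82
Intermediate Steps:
H(F, X) = -10 + F
x(t) = t/(96 + t) (x(t) = ((t + t)/(t + 96))/2 = ((2*t)/(96 + t))/2 = (2*t/(96 + t))/2 = t/(96 + t))
x(-213) - H(-208, -201) = -213/(96 - 213) - (-10 - 208) = -213/(-117) - 1*(-218) = -213*(-1/117) + 218 = 71/39 + 218 = 8573/39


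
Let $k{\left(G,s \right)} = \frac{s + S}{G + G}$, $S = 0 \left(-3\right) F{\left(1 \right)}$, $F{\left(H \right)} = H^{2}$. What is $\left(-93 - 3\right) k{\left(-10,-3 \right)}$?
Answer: $- \frac{72}{5} \approx -14.4$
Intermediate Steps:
$S = 0$ ($S = 0 \left(-3\right) 1^{2} = 0 \cdot 1 = 0$)
$k{\left(G,s \right)} = \frac{s}{2 G}$ ($k{\left(G,s \right)} = \frac{s + 0}{G + G} = \frac{s}{2 G}$)
$\left(-93 - 3\right) k{\left(-10,-3 \right)} = \left(-93 - 3\right) \frac{1}{2} \left(-3\right) \frac{1}{-10} = - 96 \cdot \frac{1}{2} \left(-3\right) \left(- \frac{1}{10}\right) = \left(-96\right) \frac{3}{20} = - \frac{72}{5}$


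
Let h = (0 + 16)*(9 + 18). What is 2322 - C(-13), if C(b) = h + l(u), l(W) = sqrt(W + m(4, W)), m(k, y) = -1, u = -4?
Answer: 1890 - I*sqrt(5) ≈ 1890.0 - 2.2361*I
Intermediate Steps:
l(W) = sqrt(-1 + W) (l(W) = sqrt(W - 1) = sqrt(-1 + W))
h = 432 (h = 16*27 = 432)
C(b) = 432 + I*sqrt(5) (C(b) = 432 + sqrt(-1 - 4) = 432 + sqrt(-5) = 432 + I*sqrt(5))
2322 - C(-13) = 2322 - (432 + I*sqrt(5)) = 2322 + (-432 - I*sqrt(5)) = 1890 - I*sqrt(5)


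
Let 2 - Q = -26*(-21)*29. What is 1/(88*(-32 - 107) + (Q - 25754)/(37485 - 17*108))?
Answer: -11883/145366718 ≈ -8.1745e-5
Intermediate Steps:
Q = -15832 (Q = 2 - (-26*(-21))*29 = 2 - 546*29 = 2 - 1*15834 = 2 - 15834 = -15832)
1/(88*(-32 - 107) + (Q - 25754)/(37485 - 17*108)) = 1/(88*(-32 - 107) + (-15832 - 25754)/(37485 - 17*108)) = 1/(88*(-139) - 41586/(37485 - 1836)) = 1/(-12232 - 41586/35649) = 1/(-12232 - 41586*1/35649) = 1/(-12232 - 13862/11883) = 1/(-145366718/11883) = -11883/145366718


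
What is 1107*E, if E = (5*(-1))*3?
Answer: -16605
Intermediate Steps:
E = -15 (E = -5*3 = -15)
1107*E = 1107*(-15) = -16605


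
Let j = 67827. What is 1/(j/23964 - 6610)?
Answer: -7988/52778071 ≈ -0.00015135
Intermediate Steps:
1/(j/23964 - 6610) = 1/(67827/23964 - 6610) = 1/(67827*(1/23964) - 6610) = 1/(22609/7988 - 6610) = 1/(-52778071/7988) = -7988/52778071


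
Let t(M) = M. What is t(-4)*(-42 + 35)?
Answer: 28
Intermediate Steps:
t(-4)*(-42 + 35) = -4*(-42 + 35) = -4*(-7) = 28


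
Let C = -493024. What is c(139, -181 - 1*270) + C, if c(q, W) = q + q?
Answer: -492746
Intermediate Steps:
c(q, W) = 2*q
c(139, -181 - 1*270) + C = 2*139 - 493024 = 278 - 493024 = -492746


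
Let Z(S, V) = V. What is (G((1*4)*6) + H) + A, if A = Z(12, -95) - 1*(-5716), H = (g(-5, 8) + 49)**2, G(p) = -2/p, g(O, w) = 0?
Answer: 96263/12 ≈ 8021.9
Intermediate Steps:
H = 2401 (H = (0 + 49)**2 = 49**2 = 2401)
A = 5621 (A = -95 - 1*(-5716) = -95 + 5716 = 5621)
(G((1*4)*6) + H) + A = (-2/((1*4)*6) + 2401) + 5621 = (-2/(4*6) + 2401) + 5621 = (-2/24 + 2401) + 5621 = (-2*1/24 + 2401) + 5621 = (-1/12 + 2401) + 5621 = 28811/12 + 5621 = 96263/12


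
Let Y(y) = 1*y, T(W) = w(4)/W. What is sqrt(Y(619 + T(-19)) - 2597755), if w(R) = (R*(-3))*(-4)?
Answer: 12*I*sqrt(6510882)/19 ≈ 1611.6*I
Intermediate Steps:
w(R) = 12*R (w(R) = -3*R*(-4) = 12*R)
T(W) = 48/W (T(W) = (12*4)/W = 48/W)
Y(y) = y
sqrt(Y(619 + T(-19)) - 2597755) = sqrt((619 + 48/(-19)) - 2597755) = sqrt((619 + 48*(-1/19)) - 2597755) = sqrt((619 - 48/19) - 2597755) = sqrt(11713/19 - 2597755) = sqrt(-49345632/19) = 12*I*sqrt(6510882)/19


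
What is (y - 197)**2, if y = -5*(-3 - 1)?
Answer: 31329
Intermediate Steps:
y = 20 (y = -5*(-4) = 20)
(y - 197)**2 = (20 - 197)**2 = (-177)**2 = 31329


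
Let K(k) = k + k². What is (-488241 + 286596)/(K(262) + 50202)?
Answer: -201645/119108 ≈ -1.6930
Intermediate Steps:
(-488241 + 286596)/(K(262) + 50202) = (-488241 + 286596)/(262*(1 + 262) + 50202) = -201645/(262*263 + 50202) = -201645/(68906 + 50202) = -201645/119108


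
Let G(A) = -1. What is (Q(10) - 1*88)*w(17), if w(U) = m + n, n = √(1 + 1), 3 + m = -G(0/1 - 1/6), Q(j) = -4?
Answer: 184 - 92*√2 ≈ 53.892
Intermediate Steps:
m = -2 (m = -3 - 1*(-1) = -3 + 1 = -2)
n = √2 ≈ 1.4142
w(U) = -2 + √2
(Q(10) - 1*88)*w(17) = (-4 - 1*88)*(-2 + √2) = (-4 - 88)*(-2 + √2) = -92*(-2 + √2) = 184 - 92*√2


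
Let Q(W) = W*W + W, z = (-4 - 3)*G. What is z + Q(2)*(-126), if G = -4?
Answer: -728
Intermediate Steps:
z = 28 (z = (-4 - 3)*(-4) = -7*(-4) = 28)
Q(W) = W + W² (Q(W) = W² + W = W + W²)
z + Q(2)*(-126) = 28 + (2*(1 + 2))*(-126) = 28 + (2*3)*(-126) = 28 + 6*(-126) = 28 - 756 = -728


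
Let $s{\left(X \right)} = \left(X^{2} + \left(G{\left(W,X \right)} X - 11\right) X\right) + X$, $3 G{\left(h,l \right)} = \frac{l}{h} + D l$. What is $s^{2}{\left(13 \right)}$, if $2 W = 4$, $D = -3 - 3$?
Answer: $\frac{572788489}{36} \approx 1.5911 \cdot 10^{7}$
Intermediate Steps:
$D = -6$
$W = 2$ ($W = \frac{1}{2} \cdot 4 = 2$)
$G{\left(h,l \right)} = - 2 l + \frac{l}{3 h}$ ($G{\left(h,l \right)} = \frac{\frac{l}{h} - 6 l}{3} = \frac{- 6 l + \frac{l}{h}}{3} = - 2 l + \frac{l}{3 h}$)
$s{\left(X \right)} = X + X^{2} + X \left(-11 - \frac{11 X^{2}}{6}\right)$ ($s{\left(X \right)} = \left(X^{2} + \left(\left(- 2 X + \frac{X}{3 \cdot 2}\right) X - 11\right) X\right) + X = \left(X^{2} + \left(\left(- 2 X + \frac{1}{3} X \frac{1}{2}\right) X - 11\right) X\right) + X = \left(X^{2} + \left(\left(- 2 X + \frac{X}{6}\right) X - 11\right) X\right) + X = \left(X^{2} + \left(- \frac{11 X}{6} X - 11\right) X\right) + X = \left(X^{2} + \left(- \frac{11 X^{2}}{6} - 11\right) X\right) + X = \left(X^{2} + \left(-11 - \frac{11 X^{2}}{6}\right) X\right) + X = \left(X^{2} + X \left(-11 - \frac{11 X^{2}}{6}\right)\right) + X = X + X^{2} + X \left(-11 - \frac{11 X^{2}}{6}\right)$)
$s^{2}{\left(13 \right)} = \left(\frac{1}{6} \cdot 13 \left(-60 - 11 \cdot 13^{2} + 6 \cdot 13\right)\right)^{2} = \left(\frac{1}{6} \cdot 13 \left(-60 - 1859 + 78\right)\right)^{2} = \left(\frac{1}{6} \cdot 13 \left(-1841\right)\right)^{2} = \left(- \frac{23933}{6}\right)^{2} = \frac{572788489}{36}$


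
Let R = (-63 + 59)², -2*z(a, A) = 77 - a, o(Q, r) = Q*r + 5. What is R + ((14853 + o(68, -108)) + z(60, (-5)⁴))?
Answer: 15043/2 ≈ 7521.5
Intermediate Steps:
o(Q, r) = 5 + Q*r
z(a, A) = -77/2 + a/2 (z(a, A) = -(77 - a)/2 = -77/2 + a/2)
R = 16 (R = (-4)² = 16)
R + ((14853 + o(68, -108)) + z(60, (-5)⁴)) = 16 + ((14853 + (5 + 68*(-108))) + (-77/2 + (½)*60)) = 16 + ((14853 + (5 - 7344)) + (-77/2 + 30)) = 16 + ((14853 - 7339) - 17/2) = 16 + (7514 - 17/2) = 16 + 15011/2 = 15043/2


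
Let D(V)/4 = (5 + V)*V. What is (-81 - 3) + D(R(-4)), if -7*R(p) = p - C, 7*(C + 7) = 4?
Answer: -217188/2401 ≈ -90.457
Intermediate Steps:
C = -45/7 (C = -7 + (1/7)*4 = -7 + 4/7 = -45/7 ≈ -6.4286)
R(p) = -45/49 - p/7 (R(p) = -(p - 1*(-45/7))/7 = -(p + 45/7)/7 = -(45/7 + p)/7 = -45/49 - p/7)
D(V) = 4*V*(5 + V) (D(V) = 4*((5 + V)*V) = 4*(V*(5 + V)) = 4*V*(5 + V))
(-81 - 3) + D(R(-4)) = (-81 - 3) + 4*(-45/49 - 1/7*(-4))*(5 + (-45/49 - 1/7*(-4))) = -84 + 4*(-45/49 + 4/7)*(5 + (-45/49 + 4/7)) = -84 + 4*(-17/49)*(5 - 17/49) = -84 + 4*(-17/49)*(228/49) = -84 - 15504/2401 = -217188/2401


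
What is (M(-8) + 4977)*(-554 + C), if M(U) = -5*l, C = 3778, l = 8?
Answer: 15916888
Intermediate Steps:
M(U) = -40 (M(U) = -5*8 = -40)
(M(-8) + 4977)*(-554 + C) = (-40 + 4977)*(-554 + 3778) = 4937*3224 = 15916888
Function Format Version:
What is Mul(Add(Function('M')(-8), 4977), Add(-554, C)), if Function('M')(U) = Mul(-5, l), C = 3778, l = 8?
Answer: 15916888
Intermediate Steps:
Function('M')(U) = -40 (Function('M')(U) = Mul(-5, 8) = -40)
Mul(Add(Function('M')(-8), 4977), Add(-554, C)) = Mul(Add(-40, 4977), Add(-554, 3778)) = Mul(4937, 3224) = 15916888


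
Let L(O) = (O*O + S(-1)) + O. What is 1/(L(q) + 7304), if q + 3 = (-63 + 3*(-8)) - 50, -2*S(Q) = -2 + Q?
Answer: 2/53531 ≈ 3.7362e-5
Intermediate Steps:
S(Q) = 1 - Q/2 (S(Q) = -(-2 + Q)/2 = 1 - Q/2)
q = -140 (q = -3 + ((-63 + 3*(-8)) - 50) = -3 + ((-63 - 24) - 50) = -3 + (-87 - 50) = -3 - 137 = -140)
L(O) = 3/2 + O + O² (L(O) = (O*O + (1 - ½*(-1))) + O = (O² + (1 + ½)) + O = (O² + 3/2) + O = (3/2 + O²) + O = 3/2 + O + O²)
1/(L(q) + 7304) = 1/((3/2 - 140 + (-140)²) + 7304) = 1/((3/2 - 140 + 19600) + 7304) = 1/(38923/2 + 7304) = 1/(53531/2) = 2/53531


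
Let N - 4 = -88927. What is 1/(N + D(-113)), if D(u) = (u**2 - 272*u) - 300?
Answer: -1/45718 ≈ -2.1873e-5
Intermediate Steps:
N = -88923 (N = 4 - 88927 = -88923)
D(u) = -300 + u**2 - 272*u
1/(N + D(-113)) = 1/(-88923 + (-300 + (-113)**2 - 272*(-113))) = 1/(-88923 + (-300 + 12769 + 30736)) = 1/(-88923 + 43205) = 1/(-45718) = -1/45718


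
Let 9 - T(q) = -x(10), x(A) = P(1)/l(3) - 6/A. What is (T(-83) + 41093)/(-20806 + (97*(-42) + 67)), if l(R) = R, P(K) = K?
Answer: -616526/372195 ≈ -1.6565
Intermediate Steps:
x(A) = ⅓ - 6/A (x(A) = 1/3 - 6/A = 1*(⅓) - 6/A = ⅓ - 6/A)
T(q) = 131/15 (T(q) = 9 - (-1)*(⅓)*(-18 + 10)/10 = 9 - (-1)*(⅓)*(⅒)*(-8) = 9 - (-1)*(-4)/15 = 9 - 1*4/15 = 9 - 4/15 = 131/15)
(T(-83) + 41093)/(-20806 + (97*(-42) + 67)) = (131/15 + 41093)/(-20806 + (97*(-42) + 67)) = 616526/(15*(-20806 + (-4074 + 67))) = 616526/(15*(-20806 - 4007)) = (616526/15)/(-24813) = (616526/15)*(-1/24813) = -616526/372195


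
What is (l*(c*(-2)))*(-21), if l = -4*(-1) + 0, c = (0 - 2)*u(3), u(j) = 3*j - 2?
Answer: -2352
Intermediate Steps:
u(j) = -2 + 3*j
c = -14 (c = (0 - 2)*(-2 + 3*3) = -2*(-2 + 9) = -2*7 = -14)
l = 4 (l = 4 + 0 = 4)
(l*(c*(-2)))*(-21) = (4*(-14*(-2)))*(-21) = (4*28)*(-21) = 112*(-21) = -2352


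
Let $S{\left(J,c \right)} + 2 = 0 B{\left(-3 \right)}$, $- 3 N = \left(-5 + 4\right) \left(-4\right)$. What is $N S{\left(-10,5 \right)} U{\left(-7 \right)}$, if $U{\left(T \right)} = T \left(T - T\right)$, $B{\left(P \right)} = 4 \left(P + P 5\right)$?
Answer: $0$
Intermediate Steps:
$B{\left(P \right)} = 24 P$ ($B{\left(P \right)} = 4 \left(P + 5 P\right) = 4 \cdot 6 P = 24 P$)
$N = - \frac{4}{3}$ ($N = - \frac{\left(-5 + 4\right) \left(-4\right)}{3} = - \frac{\left(-1\right) \left(-4\right)}{3} = \left(- \frac{1}{3}\right) 4 = - \frac{4}{3} \approx -1.3333$)
$U{\left(T \right)} = 0$ ($U{\left(T \right)} = T 0 = 0$)
$S{\left(J,c \right)} = -2$ ($S{\left(J,c \right)} = -2 + 0 \cdot 24 \left(-3\right) = -2 + 0 \left(-72\right) = -2 + 0 = -2$)
$N S{\left(-10,5 \right)} U{\left(-7 \right)} = \left(- \frac{4}{3}\right) \left(-2\right) 0 = \frac{8}{3} \cdot 0 = 0$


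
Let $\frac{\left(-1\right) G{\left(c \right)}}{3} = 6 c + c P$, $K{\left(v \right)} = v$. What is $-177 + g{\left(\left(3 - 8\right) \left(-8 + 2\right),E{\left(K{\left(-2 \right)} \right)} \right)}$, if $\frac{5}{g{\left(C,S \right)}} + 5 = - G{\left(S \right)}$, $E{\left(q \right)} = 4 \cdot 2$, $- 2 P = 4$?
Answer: $- \frac{16102}{91} \approx -176.95$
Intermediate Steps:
$P = -2$ ($P = \left(- \frac{1}{2}\right) 4 = -2$)
$E{\left(q \right)} = 8$
$G{\left(c \right)} = - 12 c$ ($G{\left(c \right)} = - 3 \left(6 c + c \left(-2\right)\right) = - 3 \left(6 c - 2 c\right) = - 3 \cdot 4 c = - 12 c$)
$g{\left(C,S \right)} = \frac{5}{-5 + 12 S}$ ($g{\left(C,S \right)} = \frac{5}{-5 - - 12 S} = \frac{5}{-5 + 12 S}$)
$-177 + g{\left(\left(3 - 8\right) \left(-8 + 2\right),E{\left(K{\left(-2 \right)} \right)} \right)} = -177 + \frac{5}{-5 + 12 \cdot 8} = -177 + \frac{5}{-5 + 96} = -177 + \frac{5}{91} = - \frac{16102}{91}$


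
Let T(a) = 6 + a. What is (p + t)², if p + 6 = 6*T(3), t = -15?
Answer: 1089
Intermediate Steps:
p = 48 (p = -6 + 6*(6 + 3) = -6 + 6*9 = -6 + 54 = 48)
(p + t)² = (48 - 15)² = 33² = 1089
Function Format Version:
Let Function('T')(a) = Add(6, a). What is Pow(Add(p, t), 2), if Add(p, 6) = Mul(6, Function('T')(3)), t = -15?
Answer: 1089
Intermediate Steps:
p = 48 (p = Add(-6, Mul(6, Add(6, 3))) = Add(-6, Mul(6, 9)) = Add(-6, 54) = 48)
Pow(Add(p, t), 2) = Pow(Add(48, -15), 2) = Pow(33, 2) = 1089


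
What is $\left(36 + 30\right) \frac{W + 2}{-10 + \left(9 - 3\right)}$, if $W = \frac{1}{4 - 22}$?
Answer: $- \frac{385}{12} \approx -32.083$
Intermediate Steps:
$W = - \frac{1}{18}$ ($W = \frac{1}{-18} = - \frac{1}{18} \approx -0.055556$)
$\left(36 + 30\right) \frac{W + 2}{-10 + \left(9 - 3\right)} = \left(36 + 30\right) \frac{- \frac{1}{18} + 2}{-10 + \left(9 - 3\right)} = 66 \frac{35}{18 \left(-10 + 6\right)} = 66 \frac{35}{18 \left(-4\right)} = 66 \cdot \frac{35}{18} \left(- \frac{1}{4}\right) = 66 \left(- \frac{35}{72}\right) = - \frac{385}{12}$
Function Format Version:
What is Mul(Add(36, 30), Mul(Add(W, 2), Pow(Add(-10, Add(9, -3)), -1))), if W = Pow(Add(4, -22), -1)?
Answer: Rational(-385, 12) ≈ -32.083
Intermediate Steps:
W = Rational(-1, 18) (W = Pow(-18, -1) = Rational(-1, 18) ≈ -0.055556)
Mul(Add(36, 30), Mul(Add(W, 2), Pow(Add(-10, Add(9, -3)), -1))) = Mul(Add(36, 30), Mul(Add(Rational(-1, 18), 2), Pow(Add(-10, Add(9, -3)), -1))) = Mul(66, Mul(Rational(35, 18), Pow(Add(-10, 6), -1))) = Mul(66, Mul(Rational(35, 18), Pow(-4, -1))) = Mul(66, Mul(Rational(35, 18), Rational(-1, 4))) = Mul(66, Rational(-35, 72)) = Rational(-385, 12)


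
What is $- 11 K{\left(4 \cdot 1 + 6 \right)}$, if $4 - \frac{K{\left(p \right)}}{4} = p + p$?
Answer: $704$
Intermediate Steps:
$K{\left(p \right)} = 16 - 8 p$ ($K{\left(p \right)} = 16 - 4 \left(p + p\right) = 16 - 4 \cdot 2 p = 16 - 8 p$)
$- 11 K{\left(4 \cdot 1 + 6 \right)} = - 11 \left(16 - 8 \left(4 \cdot 1 + 6\right)\right) = - 11 \left(16 - 8 \left(4 + 6\right)\right) = - 11 \left(16 - 80\right) = \left(-11\right) \left(-64\right) = 704$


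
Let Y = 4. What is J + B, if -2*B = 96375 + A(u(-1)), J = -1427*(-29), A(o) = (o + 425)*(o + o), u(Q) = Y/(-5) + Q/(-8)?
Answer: -10428929/1600 ≈ -6518.1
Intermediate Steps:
u(Q) = -⅘ - Q/8 (u(Q) = 4/(-5) + Q/(-8) = 4*(-⅕) + Q*(-⅛) = -⅘ - Q/8)
A(o) = 2*o*(425 + o) (A(o) = (425 + o)*(2*o) = 2*o*(425 + o))
J = 41383
B = -76641729/1600 (B = -(96375 + 2*(-⅘ - ⅛*(-1))*(425 + (-⅘ - ⅛*(-1))))/2 = -(96375 + 2*(-⅘ + ⅛)*(425 + (-⅘ + ⅛)))/2 = -(96375 + 2*(-27/40)*(425 - 27/40))/2 = -(96375 + 2*(-27/40)*(16973/40))/2 = -(96375 - 458271/800)/2 = -½*76641729/800 = -76641729/1600 ≈ -47901.)
J + B = 41383 - 76641729/1600 = -10428929/1600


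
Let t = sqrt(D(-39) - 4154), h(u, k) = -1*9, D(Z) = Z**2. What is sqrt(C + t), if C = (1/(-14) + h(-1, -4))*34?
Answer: sqrt(-15113 + 49*I*sqrt(2633))/7 ≈ 1.4559 + 17.622*I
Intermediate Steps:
h(u, k) = -9
t = I*sqrt(2633) (t = sqrt((-39)**2 - 4154) = sqrt(1521 - 4154) = sqrt(-2633) = I*sqrt(2633) ≈ 51.313*I)
C = -2159/7 (C = (1/(-14) - 9)*34 = (-1/14 - 9)*34 = -127/14*34 = -2159/7 ≈ -308.43)
sqrt(C + t) = sqrt(-2159/7 + I*sqrt(2633))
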